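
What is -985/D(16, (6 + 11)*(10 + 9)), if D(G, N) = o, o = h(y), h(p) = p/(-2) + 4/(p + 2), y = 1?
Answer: -1182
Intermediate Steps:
h(p) = 4/(2 + p) - p/2 (h(p) = p*(-½) + 4/(2 + p) = -p/2 + 4/(2 + p) = 4/(2 + p) - p/2)
o = ⅚ (o = (4 - 1*1 - ½*1²)/(2 + 1) = (4 - 1 - ½*1)/3 = (4 - 1 - ½)/3 = (⅓)*(5/2) = ⅚ ≈ 0.83333)
D(G, N) = ⅚
-985/D(16, (6 + 11)*(10 + 9)) = -985/⅚ = -985*6/5 = -1182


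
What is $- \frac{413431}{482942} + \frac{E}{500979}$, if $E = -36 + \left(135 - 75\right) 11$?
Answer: $- \frac{68939631047}{80647933406} \approx -0.85482$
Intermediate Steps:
$E = 624$ ($E = -36 + \left(135 - 75\right) 11 = -36 + 60 \cdot 11 = -36 + 660 = 624$)
$- \frac{413431}{482942} + \frac{E}{500979} = - \frac{413431}{482942} + \frac{624}{500979} = \left(-413431\right) \frac{1}{482942} + 624 \cdot \frac{1}{500979} = - \frac{413431}{482942} + \frac{208}{166993} = - \frac{68939631047}{80647933406}$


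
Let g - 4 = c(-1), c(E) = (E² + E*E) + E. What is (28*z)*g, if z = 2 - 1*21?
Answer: -2660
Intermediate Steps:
c(E) = E + 2*E² (c(E) = (E² + E²) + E = 2*E² + E = E + 2*E²)
g = 5 (g = 4 - (1 + 2*(-1)) = 4 - (1 - 2) = 4 - 1*(-1) = 4 + 1 = 5)
z = -19 (z = 2 - 21 = -19)
(28*z)*g = (28*(-19))*5 = -532*5 = -2660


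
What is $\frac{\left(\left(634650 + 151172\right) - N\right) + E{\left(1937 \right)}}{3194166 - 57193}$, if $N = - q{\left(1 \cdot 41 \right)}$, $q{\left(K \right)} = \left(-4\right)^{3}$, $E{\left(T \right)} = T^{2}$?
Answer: $\frac{4537727}{3136973} \approx 1.4465$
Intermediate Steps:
$q{\left(K \right)} = -64$
$N = 64$ ($N = \left(-1\right) \left(-64\right) = 64$)
$\frac{\left(\left(634650 + 151172\right) - N\right) + E{\left(1937 \right)}}{3194166 - 57193} = \frac{\left(\left(634650 + 151172\right) - 64\right) + 1937^{2}}{3194166 - 57193} = \frac{\left(785822 - 64\right) + 3751969}{3136973} = \left(785758 + 3751969\right) \frac{1}{3136973} = 4537727 \cdot \frac{1}{3136973} = \frac{4537727}{3136973}$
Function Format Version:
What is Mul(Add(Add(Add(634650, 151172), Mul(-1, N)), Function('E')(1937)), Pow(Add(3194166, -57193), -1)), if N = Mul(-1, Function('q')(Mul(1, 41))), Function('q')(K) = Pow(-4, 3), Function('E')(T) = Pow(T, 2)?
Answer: Rational(4537727, 3136973) ≈ 1.4465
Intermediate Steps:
Function('q')(K) = -64
N = 64 (N = Mul(-1, -64) = 64)
Mul(Add(Add(Add(634650, 151172), Mul(-1, N)), Function('E')(1937)), Pow(Add(3194166, -57193), -1)) = Mul(Add(Add(Add(634650, 151172), Mul(-1, 64)), Pow(1937, 2)), Pow(Add(3194166, -57193), -1)) = Mul(Add(Add(785822, -64), 3751969), Pow(3136973, -1)) = Mul(Add(785758, 3751969), Rational(1, 3136973)) = Mul(4537727, Rational(1, 3136973)) = Rational(4537727, 3136973)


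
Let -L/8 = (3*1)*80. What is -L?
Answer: 1920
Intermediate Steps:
L = -1920 (L = -8*3*1*80 = -24*80 = -8*240 = -1920)
-L = -1*(-1920) = 1920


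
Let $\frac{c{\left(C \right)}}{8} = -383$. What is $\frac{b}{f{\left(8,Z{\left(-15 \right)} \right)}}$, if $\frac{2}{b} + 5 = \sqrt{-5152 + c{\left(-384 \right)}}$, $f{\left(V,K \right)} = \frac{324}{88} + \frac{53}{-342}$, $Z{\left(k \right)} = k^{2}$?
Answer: $- \frac{3135}{9111799} - \frac{1254 i \sqrt{2054}}{9111799} \approx -0.00034406 - 0.0062373 i$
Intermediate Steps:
$c{\left(C \right)} = -3064$ ($c{\left(C \right)} = 8 \left(-383\right) = -3064$)
$f{\left(V,K \right)} = \frac{6634}{1881}$ ($f{\left(V,K \right)} = 324 \cdot \frac{1}{88} + 53 \left(- \frac{1}{342}\right) = \frac{81}{22} - \frac{53}{342} = \frac{6634}{1881}$)
$b = \frac{2}{-5 + 2 i \sqrt{2054}}$ ($b = \frac{2}{-5 + \sqrt{-5152 - 3064}} = \frac{2}{-5 + \sqrt{-8216}} = \frac{2}{-5 + 2 i \sqrt{2054}} \approx -0.0012134 - 0.021998 i$)
$\frac{b}{f{\left(8,Z{\left(-15 \right)} \right)}} = \frac{- \frac{10}{8241} - \frac{4 i \sqrt{2054}}{8241}}{\frac{6634}{1881}} = \left(- \frac{10}{8241} - \frac{4 i \sqrt{2054}}{8241}\right) \frac{1881}{6634} = - \frac{3135}{9111799} - \frac{1254 i \sqrt{2054}}{9111799}$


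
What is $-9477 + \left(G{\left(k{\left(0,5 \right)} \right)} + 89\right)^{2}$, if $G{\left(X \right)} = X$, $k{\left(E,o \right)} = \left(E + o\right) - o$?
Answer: $-1556$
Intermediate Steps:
$k{\left(E,o \right)} = E$
$-9477 + \left(G{\left(k{\left(0,5 \right)} \right)} + 89\right)^{2} = -9477 + \left(0 + 89\right)^{2} = -9477 + 89^{2} = -9477 + 7921 = -1556$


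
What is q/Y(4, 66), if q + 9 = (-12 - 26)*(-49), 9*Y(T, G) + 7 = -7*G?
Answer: -16677/469 ≈ -35.559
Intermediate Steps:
Y(T, G) = -7/9 - 7*G/9 (Y(T, G) = -7/9 + (-7*G)/9 = -7/9 - 7*G/9)
q = 1853 (q = -9 + (-12 - 26)*(-49) = -9 - 38*(-49) = -9 + 1862 = 1853)
q/Y(4, 66) = 1853/(-7/9 - 7/9*66) = 1853/(-7/9 - 154/3) = 1853/(-469/9) = 1853*(-9/469) = -16677/469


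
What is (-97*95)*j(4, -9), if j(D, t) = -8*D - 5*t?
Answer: -119795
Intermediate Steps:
(-97*95)*j(4, -9) = (-97*95)*(-8*4 - 5*(-9)) = -9215*(-32 + 45) = -9215*13 = -119795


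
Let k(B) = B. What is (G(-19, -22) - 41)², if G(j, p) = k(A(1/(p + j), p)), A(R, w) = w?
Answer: 3969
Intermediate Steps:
G(j, p) = p
(G(-19, -22) - 41)² = (-22 - 41)² = (-63)² = 3969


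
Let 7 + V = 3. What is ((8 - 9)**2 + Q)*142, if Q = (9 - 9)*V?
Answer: 142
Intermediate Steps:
V = -4 (V = -7 + 3 = -4)
Q = 0 (Q = (9 - 9)*(-4) = 0*(-4) = 0)
((8 - 9)**2 + Q)*142 = ((8 - 9)**2 + 0)*142 = ((-1)**2 + 0)*142 = (1 + 0)*142 = 1*142 = 142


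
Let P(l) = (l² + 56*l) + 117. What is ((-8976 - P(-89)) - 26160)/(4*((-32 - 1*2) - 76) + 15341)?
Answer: -12730/4967 ≈ -2.5629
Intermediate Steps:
P(l) = 117 + l² + 56*l
((-8976 - P(-89)) - 26160)/(4*((-32 - 1*2) - 76) + 15341) = ((-8976 - (117 + (-89)² + 56*(-89))) - 26160)/(4*((-32 - 1*2) - 76) + 15341) = ((-8976 - (117 + 7921 - 4984)) - 26160)/(4*((-32 - 2) - 76) + 15341) = ((-8976 - 1*3054) - 26160)/(4*(-34 - 76) + 15341) = ((-8976 - 3054) - 26160)/(4*(-110) + 15341) = (-12030 - 26160)/(-440 + 15341) = -38190/14901 = -38190*1/14901 = -12730/4967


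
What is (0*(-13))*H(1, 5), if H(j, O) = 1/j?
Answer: 0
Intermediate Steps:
(0*(-13))*H(1, 5) = (0*(-13))/1 = 0*1 = 0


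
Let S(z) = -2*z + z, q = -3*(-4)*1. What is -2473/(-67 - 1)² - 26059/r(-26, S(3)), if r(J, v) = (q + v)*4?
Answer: -30146461/41616 ≈ -724.40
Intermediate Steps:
q = 12 (q = 12*1 = 12)
S(z) = -z
r(J, v) = 48 + 4*v (r(J, v) = (12 + v)*4 = 48 + 4*v)
-2473/(-67 - 1)² - 26059/r(-26, S(3)) = -2473/(-67 - 1)² - 26059/(48 + 4*(-1*3)) = -2473/((-68)²) - 26059/(48 + 4*(-3)) = -2473/4624 - 26059/(48 - 12) = -2473*1/4624 - 26059/36 = -2473/4624 - 26059*1/36 = -2473/4624 - 26059/36 = -30146461/41616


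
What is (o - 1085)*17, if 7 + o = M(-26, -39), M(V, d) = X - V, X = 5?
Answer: -18037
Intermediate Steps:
M(V, d) = 5 - V
o = 24 (o = -7 + (5 - 1*(-26)) = -7 + (5 + 26) = -7 + 31 = 24)
(o - 1085)*17 = (24 - 1085)*17 = -1061*17 = -18037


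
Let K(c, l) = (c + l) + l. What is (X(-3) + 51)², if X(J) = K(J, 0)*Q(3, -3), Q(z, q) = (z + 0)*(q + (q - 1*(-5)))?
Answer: 3600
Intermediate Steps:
K(c, l) = c + 2*l
Q(z, q) = z*(5 + 2*q) (Q(z, q) = z*(q + (q + 5)) = z*(q + (5 + q)) = z*(5 + 2*q))
X(J) = -3*J (X(J) = (J + 2*0)*(3*(5 + 2*(-3))) = (J + 0)*(3*(5 - 6)) = J*(3*(-1)) = J*(-3) = -3*J)
(X(-3) + 51)² = (-3*(-3) + 51)² = (9 + 51)² = 60² = 3600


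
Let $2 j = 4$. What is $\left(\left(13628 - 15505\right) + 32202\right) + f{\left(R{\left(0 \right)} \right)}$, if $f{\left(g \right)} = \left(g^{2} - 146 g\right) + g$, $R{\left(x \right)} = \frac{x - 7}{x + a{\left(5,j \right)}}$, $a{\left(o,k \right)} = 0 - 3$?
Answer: $\frac{269929}{9} \approx 29992.0$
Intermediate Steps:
$j = 2$ ($j = \frac{1}{2} \cdot 4 = 2$)
$a{\left(o,k \right)} = -3$
$R{\left(x \right)} = \frac{-7 + x}{-3 + x}$ ($R{\left(x \right)} = \frac{x - 7}{x - 3} = \frac{-7 + x}{-3 + x}$)
$f{\left(g \right)} = g^{2} - 145 g$
$\left(\left(13628 - 15505\right) + 32202\right) + f{\left(R{\left(0 \right)} \right)} = \left(\left(13628 - 15505\right) + 32202\right) + \frac{-7 + 0}{-3 + 0} \left(-145 + \frac{-7 + 0}{-3 + 0}\right) = \left(-1877 + 32202\right) + \frac{1}{-3} \left(-7\right) \left(-145 + \frac{1}{-3} \left(-7\right)\right) = 30325 + \left(- \frac{1}{3}\right) \left(-7\right) \left(-145 - - \frac{7}{3}\right) = 30325 + \frac{7 \left(-145 + \frac{7}{3}\right)}{3} = 30325 + \frac{7}{3} \left(- \frac{428}{3}\right) = 30325 - \frac{2996}{9} = \frac{269929}{9}$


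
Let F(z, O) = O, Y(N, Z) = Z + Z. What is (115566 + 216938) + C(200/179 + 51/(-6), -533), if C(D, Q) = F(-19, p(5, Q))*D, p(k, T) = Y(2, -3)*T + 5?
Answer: 110570903/358 ≈ 3.0886e+5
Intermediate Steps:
Y(N, Z) = 2*Z
p(k, T) = 5 - 6*T (p(k, T) = (2*(-3))*T + 5 = -6*T + 5 = 5 - 6*T)
C(D, Q) = D*(5 - 6*Q) (C(D, Q) = (5 - 6*Q)*D = D*(5 - 6*Q))
(115566 + 216938) + C(200/179 + 51/(-6), -533) = (115566 + 216938) + (200/179 + 51/(-6))*(5 - 6*(-533)) = 332504 + (200*(1/179) + 51*(-⅙))*(5 + 3198) = 332504 + (200/179 - 17/2)*3203 = 332504 - 2643/358*3203 = 332504 - 8465529/358 = 110570903/358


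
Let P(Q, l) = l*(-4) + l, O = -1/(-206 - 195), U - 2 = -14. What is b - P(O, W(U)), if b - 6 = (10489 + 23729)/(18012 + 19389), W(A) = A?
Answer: -362604/12467 ≈ -29.085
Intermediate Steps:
U = -12 (U = 2 - 14 = -12)
O = 1/401 (O = -1/(-401) = -1*(-1/401) = 1/401 ≈ 0.0024938)
P(Q, l) = -3*l (P(Q, l) = -4*l + l = -3*l)
b = 86208/12467 (b = 6 + (10489 + 23729)/(18012 + 19389) = 6 + 34218/37401 = 6 + 34218*(1/37401) = 6 + 11406/12467 = 86208/12467 ≈ 6.9149)
b - P(O, W(U)) = 86208/12467 - (-3)*(-12) = 86208/12467 - 1*36 = 86208/12467 - 36 = -362604/12467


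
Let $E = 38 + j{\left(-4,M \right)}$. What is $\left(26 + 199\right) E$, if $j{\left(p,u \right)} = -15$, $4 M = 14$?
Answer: $5175$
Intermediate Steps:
$M = \frac{7}{2}$ ($M = \frac{1}{4} \cdot 14 = \frac{7}{2} \approx 3.5$)
$E = 23$ ($E = 38 - 15 = 23$)
$\left(26 + 199\right) E = \left(26 + 199\right) 23 = 225 \cdot 23 = 5175$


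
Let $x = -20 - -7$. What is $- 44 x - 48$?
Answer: $524$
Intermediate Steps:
$x = -13$ ($x = -20 + 7 = -13$)
$- 44 x - 48 = \left(-44\right) \left(-13\right) - 48 = 572 - 48 = 524$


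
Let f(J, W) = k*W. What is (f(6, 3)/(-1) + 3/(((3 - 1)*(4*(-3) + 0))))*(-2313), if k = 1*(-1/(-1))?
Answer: 57825/8 ≈ 7228.1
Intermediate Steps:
k = 1 (k = 1*(-1*(-1)) = 1*1 = 1)
f(J, W) = W (f(J, W) = 1*W = W)
(f(6, 3)/(-1) + 3/(((3 - 1)*(4*(-3) + 0))))*(-2313) = (3/(-1) + 3/(((3 - 1)*(4*(-3) + 0))))*(-2313) = (3*(-1) + 3/((2*(-12 + 0))))*(-2313) = (-3 + 3/((2*(-12))))*(-2313) = (-3 + 3/(-24))*(-2313) = (-3 + 3*(-1/24))*(-2313) = (-3 - ⅛)*(-2313) = -25/8*(-2313) = 57825/8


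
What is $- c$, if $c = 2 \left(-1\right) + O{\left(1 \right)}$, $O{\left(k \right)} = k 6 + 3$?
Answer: $-7$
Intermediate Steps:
$O{\left(k \right)} = 3 + 6 k$ ($O{\left(k \right)} = 6 k + 3 = 3 + 6 k$)
$c = 7$ ($c = 2 \left(-1\right) + \left(3 + 6 \cdot 1\right) = -2 + \left(3 + 6\right) = -2 + 9 = 7$)
$- c = \left(-1\right) 7 = -7$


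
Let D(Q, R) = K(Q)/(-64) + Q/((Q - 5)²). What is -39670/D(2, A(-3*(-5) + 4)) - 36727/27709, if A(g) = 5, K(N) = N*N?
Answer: -158287953041/637307 ≈ -2.4837e+5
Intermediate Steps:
K(N) = N²
D(Q, R) = -Q²/64 + Q/(-5 + Q)² (D(Q, R) = Q²/(-64) + Q/((Q - 5)²) = Q²*(-1/64) + Q/((-5 + Q)²) = -Q²/64 + Q/(-5 + Q)²)
-39670/D(2, A(-3*(-5) + 4)) - 36727/27709 = -39670/(-1/64*2² + 2/(-5 + 2)²) - 36727/27709 = -39670/(-1/64*4 + 2/(-3)²) - 36727*1/27709 = -39670/(-1/16 + 2*(⅑)) - 36727/27709 = -39670/(-1/16 + 2/9) - 36727/27709 = -39670/23/144 - 36727/27709 = -39670*144/23 - 36727/27709 = -5712480/23 - 36727/27709 = -158287953041/637307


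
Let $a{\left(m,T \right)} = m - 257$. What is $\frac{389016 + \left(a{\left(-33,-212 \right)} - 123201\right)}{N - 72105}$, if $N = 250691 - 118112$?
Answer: $\frac{265525}{60474} \approx 4.3907$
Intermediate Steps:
$N = 132579$ ($N = 250691 - 118112 = 132579$)
$a{\left(m,T \right)} = -257 + m$
$\frac{389016 + \left(a{\left(-33,-212 \right)} - 123201\right)}{N - 72105} = \frac{389016 - 123491}{132579 - 72105} = \frac{389016 - 123491}{60474} = \left(389016 - 123491\right) \frac{1}{60474} = 265525 \cdot \frac{1}{60474} = \frac{265525}{60474}$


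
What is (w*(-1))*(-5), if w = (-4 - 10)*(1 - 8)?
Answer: 490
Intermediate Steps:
w = 98 (w = -14*(-7) = 98)
(w*(-1))*(-5) = (98*(-1))*(-5) = -98*(-5) = 490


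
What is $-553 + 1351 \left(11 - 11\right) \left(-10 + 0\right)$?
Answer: $-553$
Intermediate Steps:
$-553 + 1351 \left(11 - 11\right) \left(-10 + 0\right) = -553 + 1351 \cdot 0 \left(-10\right) = -553 + 1351 \cdot 0 = -553 + 0 = -553$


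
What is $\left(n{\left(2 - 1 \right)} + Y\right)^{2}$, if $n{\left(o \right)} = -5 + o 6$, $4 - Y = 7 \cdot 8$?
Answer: $2601$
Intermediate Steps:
$Y = -52$ ($Y = 4 - 7 \cdot 8 = 4 - 56 = -52$)
$n{\left(o \right)} = -5 + 6 o$
$\left(n{\left(2 - 1 \right)} + Y\right)^{2} = \left(\left(-5 + 6 \left(2 - 1\right)\right) - 52\right)^{2} = \left(\left(-5 + 6 \cdot 1\right) - 52\right)^{2} = \left(\left(-5 + 6\right) - 52\right)^{2} = \left(1 - 52\right)^{2} = \left(-51\right)^{2} = 2601$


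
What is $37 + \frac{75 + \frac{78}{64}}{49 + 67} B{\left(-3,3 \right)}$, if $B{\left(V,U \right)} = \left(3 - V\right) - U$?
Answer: $\frac{144661}{3712} \approx 38.971$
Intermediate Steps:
$B{\left(V,U \right)} = 3 - U - V$
$37 + \frac{75 + \frac{78}{64}}{49 + 67} B{\left(-3,3 \right)} = 37 + \frac{75 + \frac{78}{64}}{49 + 67} \left(3 - 3 - -3\right) = 37 + \frac{75 + 78 \cdot \frac{1}{64}}{116} \left(3 - 3 + 3\right) = 37 + \left(75 + \frac{39}{32}\right) \frac{1}{116} \cdot 3 = 37 + \frac{2439}{32} \cdot \frac{1}{116} \cdot 3 = 37 + \frac{2439}{3712} \cdot 3 = 37 + \frac{7317}{3712} = \frac{144661}{3712}$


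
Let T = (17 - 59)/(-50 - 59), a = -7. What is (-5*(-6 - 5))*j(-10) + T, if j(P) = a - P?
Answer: 18027/109 ≈ 165.39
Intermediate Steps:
j(P) = -7 - P
T = 42/109 (T = -42/(-109) = -42*(-1/109) = 42/109 ≈ 0.38532)
(-5*(-6 - 5))*j(-10) + T = (-5*(-6 - 5))*(-7 - 1*(-10)) + 42/109 = (-5*(-11))*(-7 + 10) + 42/109 = 55*3 + 42/109 = 165 + 42/109 = 18027/109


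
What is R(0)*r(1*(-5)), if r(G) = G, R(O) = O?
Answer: 0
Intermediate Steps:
R(0)*r(1*(-5)) = 0*(1*(-5)) = 0*(-5) = 0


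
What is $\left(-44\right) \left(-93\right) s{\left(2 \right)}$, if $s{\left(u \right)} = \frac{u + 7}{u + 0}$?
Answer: $18414$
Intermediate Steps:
$s{\left(u \right)} = \frac{7 + u}{u}$
$\left(-44\right) \left(-93\right) s{\left(2 \right)} = \left(-44\right) \left(-93\right) \frac{7 + 2}{2} = 4092 \cdot \frac{1}{2} \cdot 9 = 4092 \cdot \frac{9}{2} = 18414$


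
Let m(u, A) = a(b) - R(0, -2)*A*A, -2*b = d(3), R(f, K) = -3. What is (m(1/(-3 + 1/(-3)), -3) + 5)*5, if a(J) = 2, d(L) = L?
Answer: 170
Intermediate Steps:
b = -3/2 (b = -½*3 = -3/2 ≈ -1.5000)
m(u, A) = 2 + 3*A² (m(u, A) = 2 - (-3*A)*A = 2 - (-3)*A² = 2 + 3*A²)
(m(1/(-3 + 1/(-3)), -3) + 5)*5 = ((2 + 3*(-3)²) + 5)*5 = ((2 + 3*9) + 5)*5 = ((2 + 27) + 5)*5 = (29 + 5)*5 = 34*5 = 170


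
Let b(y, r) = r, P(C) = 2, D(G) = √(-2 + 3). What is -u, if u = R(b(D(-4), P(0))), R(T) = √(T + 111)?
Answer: -√113 ≈ -10.630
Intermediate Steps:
D(G) = 1 (D(G) = √1 = 1)
R(T) = √(111 + T)
u = √113 (u = √(111 + 2) = √113 ≈ 10.630)
-u = -√113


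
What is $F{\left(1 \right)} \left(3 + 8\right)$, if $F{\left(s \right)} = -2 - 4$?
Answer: $-66$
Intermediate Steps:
$F{\left(s \right)} = -6$
$F{\left(1 \right)} \left(3 + 8\right) = - 6 \left(3 + 8\right) = \left(-6\right) 11 = -66$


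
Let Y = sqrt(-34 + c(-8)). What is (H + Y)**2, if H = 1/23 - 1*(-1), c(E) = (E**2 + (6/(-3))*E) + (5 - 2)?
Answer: 34225/529 ≈ 64.698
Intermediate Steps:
c(E) = 3 + E**2 - 2*E (c(E) = (E**2 + (6*(-1/3))*E) + 3 = (E**2 - 2*E) + 3 = 3 + E**2 - 2*E)
H = 24/23 (H = 1/23 + 1 = 24/23 ≈ 1.0435)
Y = 7 (Y = sqrt(-34 + (3 + (-8)**2 - 2*(-8))) = sqrt(-34 + (3 + 64 + 16)) = sqrt(-34 + 83) = sqrt(49) = 7)
(H + Y)**2 = (24/23 + 7)**2 = (185/23)**2 = 34225/529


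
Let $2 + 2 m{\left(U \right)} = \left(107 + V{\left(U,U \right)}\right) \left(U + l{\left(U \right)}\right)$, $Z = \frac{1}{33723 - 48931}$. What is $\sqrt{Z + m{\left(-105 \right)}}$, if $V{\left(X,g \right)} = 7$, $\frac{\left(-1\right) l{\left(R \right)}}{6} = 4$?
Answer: $\frac{i \sqrt{425214284666}}{7604} \approx 85.755 i$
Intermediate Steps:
$l{\left(R \right)} = -24$ ($l{\left(R \right)} = \left(-6\right) 4 = -24$)
$Z = - \frac{1}{15208}$ ($Z = \frac{1}{-15208} = - \frac{1}{15208} \approx -6.5755 \cdot 10^{-5}$)
$m{\left(U \right)} = -1369 + 57 U$ ($m{\left(U \right)} = -1 + \frac{\left(107 + 7\right) \left(U - 24\right)}{2} = -1 + \frac{114 \left(-24 + U\right)}{2} = -1 + \frac{-2736 + 114 U}{2} = -1 + \left(-1368 + 57 U\right) = -1369 + 57 U$)
$\sqrt{Z + m{\left(-105 \right)}} = \sqrt{- \frac{1}{15208} + \left(-1369 + 57 \left(-105\right)\right)} = \sqrt{- \frac{1}{15208} - 7354} = \sqrt{- \frac{111839633}{15208}} = \frac{i \sqrt{425214284666}}{7604}$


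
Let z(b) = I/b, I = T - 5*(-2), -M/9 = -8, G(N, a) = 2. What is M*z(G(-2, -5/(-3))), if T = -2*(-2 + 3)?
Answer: 288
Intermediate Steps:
M = 72 (M = -9*(-8) = 72)
T = -2 (T = -2*1 = -2)
I = 8 (I = -2 - 5*(-2) = -2 + 10 = 8)
z(b) = 8/b
M*z(G(-2, -5/(-3))) = 72*(8/2) = 72*(8*(1/2)) = 72*4 = 288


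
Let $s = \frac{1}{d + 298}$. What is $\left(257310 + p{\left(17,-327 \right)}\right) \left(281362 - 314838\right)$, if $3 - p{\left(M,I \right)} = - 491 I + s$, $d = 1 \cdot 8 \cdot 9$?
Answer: $- \frac{599215696622}{185} \approx -3.239 \cdot 10^{9}$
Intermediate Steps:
$d = 72$ ($d = 8 \cdot 9 = 72$)
$s = \frac{1}{370}$ ($s = \frac{1}{72 + 298} = \frac{1}{370} \approx 0.0027027$)
$p{\left(M,I \right)} = \frac{1109}{370} + 491 I$ ($p{\left(M,I \right)} = 3 - \left(- 491 I + \frac{1}{370}\right) = 3 - \left(\frac{1}{370} - 491 I\right) = 3 + \left(- \frac{1}{370} + 491 I\right) = \frac{1109}{370} + 491 I$)
$\left(257310 + p{\left(17,-327 \right)}\right) \left(281362 - 314838\right) = \left(257310 + \left(\frac{1109}{370} + 491 \left(-327\right)\right)\right) \left(281362 - 314838\right) = \left(257310 + \left(\frac{1109}{370} - 160557\right)\right) \left(-33476\right) = \left(257310 - \frac{59404981}{370}\right) \left(-33476\right) = \frac{35799719}{370} \left(-33476\right) = - \frac{599215696622}{185}$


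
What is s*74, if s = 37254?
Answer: 2756796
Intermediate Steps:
s*74 = 37254*74 = 2756796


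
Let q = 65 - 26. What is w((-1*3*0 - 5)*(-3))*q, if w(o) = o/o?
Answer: 39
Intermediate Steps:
w(o) = 1
q = 39
w((-1*3*0 - 5)*(-3))*q = 1*39 = 39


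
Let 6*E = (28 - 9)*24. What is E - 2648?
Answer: -2572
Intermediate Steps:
E = 76 (E = ((28 - 9)*24)/6 = (19*24)/6 = (⅙)*456 = 76)
E - 2648 = 76 - 2648 = -2572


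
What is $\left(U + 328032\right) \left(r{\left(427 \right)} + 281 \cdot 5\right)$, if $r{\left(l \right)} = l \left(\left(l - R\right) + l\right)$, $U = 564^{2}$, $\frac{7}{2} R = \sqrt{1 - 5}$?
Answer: $236523554064 - 157655232 i \approx 2.3652 \cdot 10^{11} - 1.5766 \cdot 10^{8} i$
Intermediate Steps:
$R = \frac{4 i}{7}$ ($R = \frac{2 \sqrt{1 - 5}}{7} = \frac{2 \sqrt{-4}}{7} = \frac{2 \cdot 2 i}{7} = \frac{4 i}{7} \approx 0.57143 i$)
$U = 318096$
$r{\left(l \right)} = l \left(2 l - \frac{4 i}{7}\right)$ ($r{\left(l \right)} = l \left(\left(l - \frac{4 i}{7}\right) + l\right) = l \left(2 l - \frac{4 i}{7}\right)$)
$\left(U + 328032\right) \left(r{\left(427 \right)} + 281 \cdot 5\right) = \left(318096 + 328032\right) \left(\frac{2}{7} \cdot 427 \left(- 2 i + 7 \cdot 427\right) + 281 \cdot 5\right) = 646128 \left(\frac{2}{7} \cdot 427 \left(- 2 i + 2989\right) + 1405\right) = 646128 \left(\frac{2}{7} \cdot 427 \left(2989 - 2 i\right) + 1405\right) = 646128 \left(\left(364658 - 244 i\right) + 1405\right) = 646128 \left(366063 - 244 i\right) = 236523554064 - 157655232 i$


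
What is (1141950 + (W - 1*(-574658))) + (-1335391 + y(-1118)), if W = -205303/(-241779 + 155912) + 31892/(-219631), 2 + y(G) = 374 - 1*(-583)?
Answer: 7207445149320073/18859055077 ≈ 3.8217e+5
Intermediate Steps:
y(G) = 955 (y(G) = -2 + (374 - 1*(-583)) = -2 + (374 + 583) = -2 + 957 = 955)
W = 42352432829/18859055077 (W = -205303/(-85867) + 31892*(-1/219631) = -205303*(-1/85867) - 31892/219631 = 205303/85867 - 31892/219631 = 42352432829/18859055077 ≈ 2.2457)
(1141950 + (W - 1*(-574658))) + (-1335391 + y(-1118)) = (1141950 + (42352432829/18859055077 - 1*(-574658))) + (-1335391 + 955) = (1141950 + (42352432829/18859055077 + 574658)) - 1334436 = (1141950 + 10837549224871495/18859055077) - 1334436 = 32373647170051645/18859055077 - 1334436 = 7207445149320073/18859055077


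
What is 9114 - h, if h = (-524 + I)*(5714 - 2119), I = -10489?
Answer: 39600849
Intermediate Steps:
h = -39591735 (h = (-524 - 10489)*(5714 - 2119) = -11013*3595 = -39591735)
9114 - h = 9114 - 1*(-39591735) = 9114 + 39591735 = 39600849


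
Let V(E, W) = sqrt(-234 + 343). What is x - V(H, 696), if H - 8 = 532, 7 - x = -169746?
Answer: 169753 - sqrt(109) ≈ 1.6974e+5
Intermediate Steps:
x = 169753 (x = 7 - 1*(-169746) = 7 + 169746 = 169753)
H = 540 (H = 8 + 532 = 540)
V(E, W) = sqrt(109)
x - V(H, 696) = 169753 - sqrt(109)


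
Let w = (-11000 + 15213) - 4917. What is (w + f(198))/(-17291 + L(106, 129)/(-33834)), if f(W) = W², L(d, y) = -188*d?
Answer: -651304500/292501883 ≈ -2.2267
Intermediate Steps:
w = -704 (w = 4213 - 4917 = -704)
(w + f(198))/(-17291 + L(106, 129)/(-33834)) = (-704 + 198²)/(-17291 - 188*106/(-33834)) = (-704 + 39204)/(-17291 - 19928*(-1/33834)) = 38500/(-17291 + 9964/16917) = 38500/(-292501883/16917) = 38500*(-16917/292501883) = -651304500/292501883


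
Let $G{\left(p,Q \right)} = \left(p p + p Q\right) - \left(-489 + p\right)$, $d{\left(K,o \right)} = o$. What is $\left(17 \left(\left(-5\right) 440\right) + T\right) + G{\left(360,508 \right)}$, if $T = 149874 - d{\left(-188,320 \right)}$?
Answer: $424763$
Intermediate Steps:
$T = 149554$ ($T = 149874 - 320 = 149554$)
$G{\left(p,Q \right)} = 489 + p^{2} - p + Q p$ ($G{\left(p,Q \right)} = \left(p^{2} + Q p\right) - \left(-489 + p\right) = 489 + p^{2} - p + Q p$)
$\left(17 \left(\left(-5\right) 440\right) + T\right) + G{\left(360,508 \right)} = \left(17 \left(\left(-5\right) 440\right) + 149554\right) + \left(489 + 360^{2} - 360 + 508 \cdot 360\right) = \left(17 \left(-2200\right) + 149554\right) + \left(489 + 129600 - 360 + 182880\right) = \left(-37400 + 149554\right) + 312609 = 112154 + 312609 = 424763$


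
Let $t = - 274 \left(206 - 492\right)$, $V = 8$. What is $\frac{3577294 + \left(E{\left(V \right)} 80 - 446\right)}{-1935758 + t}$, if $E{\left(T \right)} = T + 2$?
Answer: $- \frac{1788824}{928697} \approx -1.9262$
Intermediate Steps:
$t = 78364$ ($t = \left(-274\right) \left(-286\right) = 78364$)
$E{\left(T \right)} = 2 + T$
$\frac{3577294 + \left(E{\left(V \right)} 80 - 446\right)}{-1935758 + t} = \frac{3577294 - \left(446 - \left(2 + 8\right) 80\right)}{-1935758 + 78364} = \frac{3577294 + \left(10 \cdot 80 - 446\right)}{-1857394} = \left(3577294 + \left(800 - 446\right)\right) \left(- \frac{1}{1857394}\right) = \left(3577294 + 354\right) \left(- \frac{1}{1857394}\right) = 3577648 \left(- \frac{1}{1857394}\right) = - \frac{1788824}{928697}$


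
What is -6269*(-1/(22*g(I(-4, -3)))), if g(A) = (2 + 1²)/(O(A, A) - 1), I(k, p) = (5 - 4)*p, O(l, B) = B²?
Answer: 25076/33 ≈ 759.88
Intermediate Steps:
I(k, p) = p (I(k, p) = 1*p = p)
g(A) = 3/(-1 + A²) (g(A) = (2 + 1²)/(A² - 1) = (2 + 1)/(-1 + A²) = 3/(-1 + A²))
-6269*(-1/(22*g(I(-4, -3)))) = -6269/((3/(-1 + (-3)²))*(-22)) = -6269/((3/(-1 + 9))*(-22)) = -6269/((3/8)*(-22)) = -6269/(-33/4) = -6269*(-4/33) = 25076/33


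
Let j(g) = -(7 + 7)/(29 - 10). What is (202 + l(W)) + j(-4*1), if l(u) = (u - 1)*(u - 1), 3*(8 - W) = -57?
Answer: 16668/19 ≈ 877.26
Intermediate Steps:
W = 27 (W = 8 - ⅓*(-57) = 8 + 19 = 27)
l(u) = (-1 + u)² (l(u) = (-1 + u)*(-1 + u) = (-1 + u)²)
j(g) = -14/19
(202 + l(W)) + j(-4*1) = (202 + (-1 + 27)²) - 14/19 = (202 + 26²) - 14/19 = (202 + 676) - 14/19 = 878 - 14/19 = 16668/19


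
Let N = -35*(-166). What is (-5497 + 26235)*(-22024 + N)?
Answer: -336245932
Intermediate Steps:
N = 5810
(-5497 + 26235)*(-22024 + N) = (-5497 + 26235)*(-22024 + 5810) = 20738*(-16214) = -336245932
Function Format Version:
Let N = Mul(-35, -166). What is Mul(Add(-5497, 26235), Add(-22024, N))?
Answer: -336245932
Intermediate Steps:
N = 5810
Mul(Add(-5497, 26235), Add(-22024, N)) = Mul(Add(-5497, 26235), Add(-22024, 5810)) = Mul(20738, -16214) = -336245932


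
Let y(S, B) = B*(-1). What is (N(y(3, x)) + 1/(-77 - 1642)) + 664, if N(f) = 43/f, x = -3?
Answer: 1166054/1719 ≈ 678.33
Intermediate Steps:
y(S, B) = -B
(N(y(3, x)) + 1/(-77 - 1642)) + 664 = (43/((-1*(-3))) + 1/(-77 - 1642)) + 664 = (43/3 + 1/(-1719)) + 664 = (43*(⅓) - 1/1719) + 664 = (43/3 - 1/1719) + 664 = 24638/1719 + 664 = 1166054/1719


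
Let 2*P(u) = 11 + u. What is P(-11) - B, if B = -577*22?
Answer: 12694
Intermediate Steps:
B = -12694
P(u) = 11/2 + u/2 (P(u) = (11 + u)/2 = 11/2 + u/2)
P(-11) - B = (11/2 + (1/2)*(-11)) - 1*(-12694) = (11/2 - 11/2) + 12694 = 0 + 12694 = 12694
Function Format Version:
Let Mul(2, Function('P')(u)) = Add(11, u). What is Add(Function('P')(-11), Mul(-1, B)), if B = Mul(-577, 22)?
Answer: 12694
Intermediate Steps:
B = -12694
Function('P')(u) = Add(Rational(11, 2), Mul(Rational(1, 2), u)) (Function('P')(u) = Mul(Rational(1, 2), Add(11, u)) = Add(Rational(11, 2), Mul(Rational(1, 2), u)))
Add(Function('P')(-11), Mul(-1, B)) = Add(Add(Rational(11, 2), Mul(Rational(1, 2), -11)), Mul(-1, -12694)) = Add(Add(Rational(11, 2), Rational(-11, 2)), 12694) = Add(0, 12694) = 12694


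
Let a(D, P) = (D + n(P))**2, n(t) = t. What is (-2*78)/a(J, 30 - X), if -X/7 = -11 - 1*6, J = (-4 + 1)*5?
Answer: -3/208 ≈ -0.014423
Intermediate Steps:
J = -15 (J = -3*5 = -15)
X = 119 (X = -7*(-11 - 1*6) = -7*(-11 - 6) = -7*(-17) = 119)
a(D, P) = (D + P)**2
(-2*78)/a(J, 30 - X) = (-2*78)/((-15 + (30 - 1*119))**2) = -156/(-15 + (30 - 119))**2 = -156/(-15 - 89)**2 = -156/((-104)**2) = -156/10816 = -156*1/10816 = -3/208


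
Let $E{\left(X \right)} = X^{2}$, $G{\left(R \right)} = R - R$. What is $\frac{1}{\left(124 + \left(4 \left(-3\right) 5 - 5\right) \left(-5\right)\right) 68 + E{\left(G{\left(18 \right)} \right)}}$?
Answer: $\frac{1}{30532} \approx 3.2753 \cdot 10^{-5}$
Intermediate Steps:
$G{\left(R \right)} = 0$
$\frac{1}{\left(124 + \left(4 \left(-3\right) 5 - 5\right) \left(-5\right)\right) 68 + E{\left(G{\left(18 \right)} \right)}} = \frac{1}{\left(124 + \left(4 \left(-3\right) 5 - 5\right) \left(-5\right)\right) 68 + 0^{2}} = \frac{1}{\left(124 + \left(\left(-12\right) 5 - 5\right) \left(-5\right)\right) 68 + 0} = \frac{1}{\left(124 + \left(-60 - 5\right) \left(-5\right)\right) 68 + 0} = \frac{1}{\left(124 - -325\right) 68 + 0} = \frac{1}{\left(124 + 325\right) 68 + 0} = \frac{1}{449 \cdot 68 + 0} = \frac{1}{30532 + 0} = \frac{1}{30532}$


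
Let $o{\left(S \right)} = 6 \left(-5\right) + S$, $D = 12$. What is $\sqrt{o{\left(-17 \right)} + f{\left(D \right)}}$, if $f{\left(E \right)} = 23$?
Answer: $2 i \sqrt{6} \approx 4.899 i$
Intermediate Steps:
$o{\left(S \right)} = -30 + S$
$\sqrt{o{\left(-17 \right)} + f{\left(D \right)}} = \sqrt{\left(-30 - 17\right) + 23} = \sqrt{-47 + 23} = \sqrt{-24} = 2 i \sqrt{6}$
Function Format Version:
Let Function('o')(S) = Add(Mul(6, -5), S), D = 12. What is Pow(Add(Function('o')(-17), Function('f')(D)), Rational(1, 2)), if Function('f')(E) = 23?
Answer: Mul(2, I, Pow(6, Rational(1, 2))) ≈ Mul(4.8990, I)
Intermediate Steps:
Function('o')(S) = Add(-30, S)
Pow(Add(Function('o')(-17), Function('f')(D)), Rational(1, 2)) = Pow(Add(Add(-30, -17), 23), Rational(1, 2)) = Pow(Add(-47, 23), Rational(1, 2)) = Pow(-24, Rational(1, 2)) = Mul(2, I, Pow(6, Rational(1, 2)))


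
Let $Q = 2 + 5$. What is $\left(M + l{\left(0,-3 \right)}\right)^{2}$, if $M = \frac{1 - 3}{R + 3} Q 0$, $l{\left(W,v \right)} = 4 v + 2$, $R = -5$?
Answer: $100$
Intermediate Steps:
$Q = 7$
$l{\left(W,v \right)} = 2 + 4 v$
$M = 0$ ($M = \frac{1 - 3}{-5 + 3} \cdot 7 \cdot 0 = - \frac{2}{-2} \cdot 7 \cdot 0 = \left(-2\right) \left(- \frac{1}{2}\right) 7 \cdot 0 = 1 \cdot 7 \cdot 0 = 7 \cdot 0 = 0$)
$\left(M + l{\left(0,-3 \right)}\right)^{2} = \left(0 + \left(2 + 4 \left(-3\right)\right)\right)^{2} = \left(0 + \left(2 - 12\right)\right)^{2} = \left(0 - 10\right)^{2} = \left(-10\right)^{2} = 100$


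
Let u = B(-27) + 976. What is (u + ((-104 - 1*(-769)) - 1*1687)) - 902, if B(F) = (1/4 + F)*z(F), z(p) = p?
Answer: -903/4 ≈ -225.75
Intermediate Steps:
B(F) = F*(¼ + F) (B(F) = (1/4 + F)*F = (¼ + F)*F = F*(¼ + F))
u = 6793/4 (u = -27*(¼ - 27) + 976 = -27*(-107/4) + 976 = 2889/4 + 976 = 6793/4 ≈ 1698.3)
(u + ((-104 - 1*(-769)) - 1*1687)) - 902 = (6793/4 + ((-104 - 1*(-769)) - 1*1687)) - 902 = (6793/4 + ((-104 + 769) - 1687)) - 902 = (6793/4 + (665 - 1687)) - 902 = (6793/4 - 1022) - 902 = 2705/4 - 902 = -903/4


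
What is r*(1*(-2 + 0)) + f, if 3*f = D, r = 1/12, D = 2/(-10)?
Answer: -7/30 ≈ -0.23333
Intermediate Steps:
D = -1/5 (D = 2*(-1/10) = -1/5 ≈ -0.20000)
r = 1/12 ≈ 0.083333
f = -1/15 (f = (1/3)*(-1/5) = -1/15 ≈ -0.066667)
r*(1*(-2 + 0)) + f = (1*(-2 + 0))/12 - 1/15 = (1*(-2))/12 - 1/15 = (1/12)*(-2) - 1/15 = -1/6 - 1/15 = -7/30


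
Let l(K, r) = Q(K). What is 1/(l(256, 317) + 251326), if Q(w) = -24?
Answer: 1/251302 ≈ 3.9793e-6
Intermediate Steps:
l(K, r) = -24
1/(l(256, 317) + 251326) = 1/(-24 + 251326) = 1/251302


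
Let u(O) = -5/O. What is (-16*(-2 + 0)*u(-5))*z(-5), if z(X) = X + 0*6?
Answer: -160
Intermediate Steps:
z(X) = X (z(X) = X + 0 = X)
(-16*(-2 + 0)*u(-5))*z(-5) = -16*(-2 + 0)*(-5/(-5))*(-5) = -(-32)*(-5*(-⅕))*(-5) = -(-32)*(-5) = -16*(-2)*(-5) = 32*(-5) = -160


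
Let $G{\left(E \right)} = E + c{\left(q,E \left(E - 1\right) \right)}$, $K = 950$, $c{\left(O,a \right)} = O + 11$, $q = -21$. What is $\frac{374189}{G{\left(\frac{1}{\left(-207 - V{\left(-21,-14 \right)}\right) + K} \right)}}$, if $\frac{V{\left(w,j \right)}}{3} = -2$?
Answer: $- \frac{280267561}{7489} \approx -37424.0$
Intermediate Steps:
$V{\left(w,j \right)} = -6$ ($V{\left(w,j \right)} = 3 \left(-2\right) = -6$)
$c{\left(O,a \right)} = 11 + O$
$G{\left(E \right)} = -10 + E$ ($G{\left(E \right)} = E + \left(11 - 21\right) = E - 10 = -10 + E$)
$\frac{374189}{G{\left(\frac{1}{\left(-207 - V{\left(-21,-14 \right)}\right) + K} \right)}} = \frac{374189}{-10 + \frac{1}{\left(-207 - -6\right) + 950}} = \frac{374189}{-10 + \frac{1}{\left(-207 + 6\right) + 950}} = \frac{374189}{-10 + \frac{1}{-201 + 950}} = \frac{374189}{-10 + \frac{1}{749}} = \frac{374189}{- \frac{7489}{749}} = 374189 \left(- \frac{749}{7489}\right) = - \frac{280267561}{7489}$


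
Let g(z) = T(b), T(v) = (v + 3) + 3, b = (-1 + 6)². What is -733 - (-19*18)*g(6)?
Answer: 9869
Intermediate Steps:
b = 25 (b = 5² = 25)
T(v) = 6 + v (T(v) = (3 + v) + 3 = 6 + v)
g(z) = 31 (g(z) = 6 + 25 = 31)
-733 - (-19*18)*g(6) = -733 - (-19*18)*31 = -733 - (-342)*31 = -733 - 1*(-10602) = -733 + 10602 = 9869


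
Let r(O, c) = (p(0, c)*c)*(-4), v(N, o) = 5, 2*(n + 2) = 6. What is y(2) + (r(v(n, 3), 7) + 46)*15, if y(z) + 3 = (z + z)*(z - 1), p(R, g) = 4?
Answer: -989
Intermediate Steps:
n = 1 (n = -2 + (½)*6 = -2 + 3 = 1)
y(z) = -3 + 2*z*(-1 + z) (y(z) = -3 + (z + z)*(z - 1) = -3 + (2*z)*(-1 + z) = -3 + 2*z*(-1 + z))
r(O, c) = -16*c (r(O, c) = (4*c)*(-4) = -16*c)
y(2) + (r(v(n, 3), 7) + 46)*15 = (-3 - 2*2 + 2*2²) + (-16*7 + 46)*15 = (-3 - 4 + 2*4) + (-112 + 46)*15 = (-3 - 4 + 8) - 66*15 = 1 - 990 = -989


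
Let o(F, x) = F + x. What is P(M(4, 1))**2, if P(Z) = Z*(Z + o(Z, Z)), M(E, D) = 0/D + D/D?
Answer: 9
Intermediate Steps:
M(E, D) = 1 (M(E, D) = 0 + 1 = 1)
P(Z) = 3*Z**2 (P(Z) = Z*(Z + (Z + Z)) = Z*(Z + 2*Z) = Z*(3*Z) = 3*Z**2)
P(M(4, 1))**2 = (3*1**2)**2 = (3*1)**2 = 3**2 = 9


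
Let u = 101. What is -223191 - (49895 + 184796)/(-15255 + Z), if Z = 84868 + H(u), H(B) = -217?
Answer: -15488797327/69396 ≈ -2.2319e+5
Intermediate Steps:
Z = 84651 (Z = 84868 - 217 = 84651)
-223191 - (49895 + 184796)/(-15255 + Z) = -223191 - (49895 + 184796)/(-15255 + 84651) = -223191 - 234691/69396 = -15488797327/69396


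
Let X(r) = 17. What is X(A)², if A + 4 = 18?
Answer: 289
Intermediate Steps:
A = 14 (A = -4 + 18 = 14)
X(A)² = 17² = 289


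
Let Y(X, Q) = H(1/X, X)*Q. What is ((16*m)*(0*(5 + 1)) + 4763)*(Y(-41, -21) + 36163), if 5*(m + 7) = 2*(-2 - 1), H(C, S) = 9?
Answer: 171344162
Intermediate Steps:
m = -41/5 (m = -7 + (2*(-2 - 1))/5 = -7 + (2*(-3))/5 = -7 + (1/5)*(-6) = -7 - 6/5 = -41/5 ≈ -8.2000)
Y(X, Q) = 9*Q
((16*m)*(0*(5 + 1)) + 4763)*(Y(-41, -21) + 36163) = ((16*(-41/5))*(0*(5 + 1)) + 4763)*(9*(-21) + 36163) = (-0*6 + 4763)*(-189 + 36163) = (-656/5*0 + 4763)*35974 = (0 + 4763)*35974 = 4763*35974 = 171344162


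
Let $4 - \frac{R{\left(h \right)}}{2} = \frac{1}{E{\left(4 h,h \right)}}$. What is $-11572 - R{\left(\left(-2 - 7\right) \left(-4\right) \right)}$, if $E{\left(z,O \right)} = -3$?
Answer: $- \frac{34742}{3} \approx -11581.0$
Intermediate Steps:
$R{\left(h \right)} = \frac{26}{3}$ ($R{\left(h \right)} = 8 - \frac{2}{-3} = 8 - - \frac{2}{3} = 8 + \frac{2}{3} = \frac{26}{3}$)
$-11572 - R{\left(\left(-2 - 7\right) \left(-4\right) \right)} = -11572 - \frac{26}{3} = - \frac{34742}{3}$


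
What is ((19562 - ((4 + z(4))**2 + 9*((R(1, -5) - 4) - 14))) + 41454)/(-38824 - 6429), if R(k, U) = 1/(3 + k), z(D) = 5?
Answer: -244379/181012 ≈ -1.3501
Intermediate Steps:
((19562 - ((4 + z(4))**2 + 9*((R(1, -5) - 4) - 14))) + 41454)/(-38824 - 6429) = ((19562 - ((4 + 5)**2 + 9*((1/(3 + 1) - 4) - 14))) + 41454)/(-38824 - 6429) = ((19562 - (9**2 + 9*((1/4 - 4) - 14))) + 41454)/(-45253) = ((19562 - (81 + 9*((1/4 - 4) - 14))) + 41454)*(-1/45253) = ((19562 - (81 + 9*(-15/4 - 14))) + 41454)*(-1/45253) = ((19562 - (81 + 9*(-71/4))) + 41454)*(-1/45253) = ((19562 - (81 - 639/4)) + 41454)*(-1/45253) = ((19562 - 1*(-315/4)) + 41454)*(-1/45253) = ((19562 + 315/4) + 41454)*(-1/45253) = (78563/4 + 41454)*(-1/45253) = (244379/4)*(-1/45253) = -244379/181012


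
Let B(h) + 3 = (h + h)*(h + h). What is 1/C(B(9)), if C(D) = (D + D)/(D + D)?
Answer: 1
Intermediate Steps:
B(h) = -3 + 4*h**2 (B(h) = -3 + (h + h)*(h + h) = -3 + (2*h)*(2*h) = -3 + 4*h**2)
C(D) = 1 (C(D) = (2*D)/((2*D)) = (2*D)*(1/(2*D)) = 1)
1/C(B(9)) = 1/1 = 1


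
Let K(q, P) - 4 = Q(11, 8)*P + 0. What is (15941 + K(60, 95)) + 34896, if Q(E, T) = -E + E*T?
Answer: 58156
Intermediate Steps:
K(q, P) = 4 + 77*P (K(q, P) = 4 + ((11*(-1 + 8))*P + 0) = 4 + ((11*7)*P + 0) = 4 + (77*P + 0) = 4 + 77*P)
(15941 + K(60, 95)) + 34896 = (15941 + (4 + 77*95)) + 34896 = (15941 + (4 + 7315)) + 34896 = (15941 + 7319) + 34896 = 23260 + 34896 = 58156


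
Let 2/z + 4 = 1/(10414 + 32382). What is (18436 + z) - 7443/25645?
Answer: 80930350291351/4389988035 ≈ 18435.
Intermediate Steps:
z = -85592/171183 (z = 2/(-4 + 1/(10414 + 32382)) = 2/(-4 + 1/42796) = 2/(-171183/42796) = 2*(-42796/171183) = -85592/171183 ≈ -0.50000)
(18436 + z) - 7443/25645 = (18436 - 85592/171183) - 7443/25645 = 3155844196/171183 - 7443*1/25645 = 3155844196/171183 - 7443/25645 = 80930350291351/4389988035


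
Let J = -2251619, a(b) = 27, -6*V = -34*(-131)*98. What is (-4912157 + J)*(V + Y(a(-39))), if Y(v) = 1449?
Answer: 1532324522624/3 ≈ 5.1078e+11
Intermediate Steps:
V = -218246/3 (V = -(-34*(-131))*98/6 = -2227*98/3 = -1/6*436492 = -218246/3 ≈ -72749.)
(-4912157 + J)*(V + Y(a(-39))) = (-4912157 - 2251619)*(-218246/3 + 1449) = -7163776*(-213899/3) = 1532324522624/3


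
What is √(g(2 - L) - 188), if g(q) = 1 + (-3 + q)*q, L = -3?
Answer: I*√177 ≈ 13.304*I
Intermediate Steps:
g(q) = 1 + q*(-3 + q)
√(g(2 - L) - 188) = √((1 + (2 - 1*(-3))² - 3*(2 - 1*(-3))) - 188) = √((1 + (2 + 3)² - 3*(2 + 3)) - 188) = √((1 + 5² - 3*5) - 188) = √((1 + 25 - 15) - 188) = √(11 - 188) = √(-177) = I*√177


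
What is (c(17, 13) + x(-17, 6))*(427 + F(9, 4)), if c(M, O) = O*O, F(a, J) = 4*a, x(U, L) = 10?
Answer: 82877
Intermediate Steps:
c(M, O) = O²
(c(17, 13) + x(-17, 6))*(427 + F(9, 4)) = (13² + 10)*(427 + 4*9) = (169 + 10)*(427 + 36) = 179*463 = 82877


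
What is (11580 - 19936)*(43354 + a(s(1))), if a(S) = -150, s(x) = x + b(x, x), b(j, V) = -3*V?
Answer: -361012624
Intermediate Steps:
s(x) = -2*x (s(x) = x - 3*x = -2*x)
(11580 - 19936)*(43354 + a(s(1))) = (11580 - 19936)*(43354 - 150) = -8356*43204 = -361012624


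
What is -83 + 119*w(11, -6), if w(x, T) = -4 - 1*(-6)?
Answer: 155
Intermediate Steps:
w(x, T) = 2 (w(x, T) = -4 + 6 = 2)
-83 + 119*w(11, -6) = -83 + 119*2 = -83 + 238 = 155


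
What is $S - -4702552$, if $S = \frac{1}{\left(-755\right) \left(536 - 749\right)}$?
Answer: $\frac{756240899881}{160815} \approx 4.7026 \cdot 10^{6}$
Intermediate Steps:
$S = \frac{1}{160815}$ ($S = \frac{1}{\left(-755\right) \left(-213\right)} = \frac{1}{160815} \approx 6.2183 \cdot 10^{-6}$)
$S - -4702552 = \frac{1}{160815} - -4702552 = \frac{1}{160815} + 4702552 = \frac{756240899881}{160815}$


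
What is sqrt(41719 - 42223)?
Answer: 6*I*sqrt(14) ≈ 22.45*I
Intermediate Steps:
sqrt(41719 - 42223) = sqrt(-504) = 6*I*sqrt(14)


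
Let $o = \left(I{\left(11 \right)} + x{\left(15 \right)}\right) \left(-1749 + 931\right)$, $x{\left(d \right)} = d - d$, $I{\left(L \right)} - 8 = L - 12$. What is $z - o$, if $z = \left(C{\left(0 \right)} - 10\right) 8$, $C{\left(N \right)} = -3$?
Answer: $5622$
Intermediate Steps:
$z = -104$ ($z = \left(-3 - 10\right) 8 = \left(-13\right) 8 = -104$)
$I{\left(L \right)} = -4 + L$ ($I{\left(L \right)} = 8 + \left(L - 12\right) = 8 + \left(-12 + L\right) = -4 + L$)
$x{\left(d \right)} = 0$
$o = -5726$ ($o = \left(\left(-4 + 11\right) + 0\right) \left(-1749 + 931\right) = \left(7 + 0\right) \left(-818\right) = 7 \left(-818\right) = -5726$)
$z - o = -104 - -5726 = -104 + 5726 = 5622$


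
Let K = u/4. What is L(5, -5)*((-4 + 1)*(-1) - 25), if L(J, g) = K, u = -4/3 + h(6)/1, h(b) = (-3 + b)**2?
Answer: -253/6 ≈ -42.167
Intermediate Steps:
u = 23/3 (u = -4/3 + (-3 + 6)**2/1 = -4*1/3 + 3**2*1 = -4/3 + 9*1 = -4/3 + 9 = 23/3 ≈ 7.6667)
K = 23/12 (K = (23/3)/4 = (23/3)*(1/4) = 23/12 ≈ 1.9167)
L(J, g) = 23/12
L(5, -5)*((-4 + 1)*(-1) - 25) = 23*((-4 + 1)*(-1) - 25)/12 = 23*(-3*(-1) - 25)/12 = 23*(3 - 25)/12 = (23/12)*(-22) = -253/6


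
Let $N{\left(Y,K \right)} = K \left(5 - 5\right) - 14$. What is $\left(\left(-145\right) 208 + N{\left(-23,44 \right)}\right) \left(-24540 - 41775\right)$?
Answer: $2000988810$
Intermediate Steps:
$N{\left(Y,K \right)} = -14$ ($N{\left(Y,K \right)} = K 0 - 14 = 0 - 14 = -14$)
$\left(\left(-145\right) 208 + N{\left(-23,44 \right)}\right) \left(-24540 - 41775\right) = \left(\left(-145\right) 208 - 14\right) \left(-24540 - 41775\right) = \left(-30160 - 14\right) \left(-66315\right) = \left(-30174\right) \left(-66315\right) = 2000988810$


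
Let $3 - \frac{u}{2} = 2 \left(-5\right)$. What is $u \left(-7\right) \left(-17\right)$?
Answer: $3094$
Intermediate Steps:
$u = 26$ ($u = 6 - 2 \cdot 2 \left(-5\right) = 6 - -20 = 6 + 20 = 26$)
$u \left(-7\right) \left(-17\right) = 26 \left(-7\right) \left(-17\right) = \left(-182\right) \left(-17\right) = 3094$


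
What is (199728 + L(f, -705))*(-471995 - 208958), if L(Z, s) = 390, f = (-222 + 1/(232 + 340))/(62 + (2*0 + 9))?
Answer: -136270952454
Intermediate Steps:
f = -126983/40612 (f = (-222 + 1/572)/(62 + (0 + 9)) = (-222 + 1/572)/(62 + 9) = -126983/572/71 = -126983/572*1/71 = -126983/40612 ≈ -3.1267)
(199728 + L(f, -705))*(-471995 - 208958) = (199728 + 390)*(-471995 - 208958) = 200118*(-680953) = -136270952454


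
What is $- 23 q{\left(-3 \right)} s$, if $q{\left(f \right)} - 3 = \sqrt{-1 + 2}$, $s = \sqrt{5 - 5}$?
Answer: $0$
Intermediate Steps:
$s = 0$ ($s = \sqrt{0} = 0$)
$q{\left(f \right)} = 4$ ($q{\left(f \right)} = 3 + \sqrt{-1 + 2} = 3 + \sqrt{1} = 3 + 1 = 4$)
$- 23 q{\left(-3 \right)} s = \left(-23\right) 4 \cdot 0 = \left(-92\right) 0 = 0$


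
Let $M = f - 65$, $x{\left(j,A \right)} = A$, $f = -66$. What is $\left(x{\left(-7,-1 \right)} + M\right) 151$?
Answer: $-19932$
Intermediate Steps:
$M = -131$ ($M = -66 - 65 = -131$)
$\left(x{\left(-7,-1 \right)} + M\right) 151 = \left(-1 - 131\right) 151 = \left(-132\right) 151 = -19932$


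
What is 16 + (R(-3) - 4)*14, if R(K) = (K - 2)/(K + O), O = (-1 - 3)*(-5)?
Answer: -750/17 ≈ -44.118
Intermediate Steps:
O = 20 (O = -4*(-5) = 20)
R(K) = (-2 + K)/(20 + K) (R(K) = (K - 2)/(K + 20) = (-2 + K)/(20 + K))
16 + (R(-3) - 4)*14 = 16 + ((-2 - 3)/(20 - 3) - 4)*14 = 16 + (-5/17 - 4)*14 = 16 - 73/17*14 = 16 - 1022/17 = -750/17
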